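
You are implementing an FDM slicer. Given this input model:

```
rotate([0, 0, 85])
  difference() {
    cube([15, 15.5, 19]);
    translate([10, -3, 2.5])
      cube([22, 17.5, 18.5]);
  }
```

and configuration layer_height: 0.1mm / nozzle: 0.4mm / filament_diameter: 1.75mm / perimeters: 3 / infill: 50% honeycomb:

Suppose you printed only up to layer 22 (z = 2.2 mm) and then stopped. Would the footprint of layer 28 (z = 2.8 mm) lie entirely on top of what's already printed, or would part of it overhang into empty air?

entirely on top

Compare the two slices. At z = 2.2: the cube (footprint 15×15.5) is included at this height (area 232.50 mm²); the cube at (10, -3) is absent (z outside [2.5, 21]); After the difference (first − rest): none of the subtracted shapes is present at this height, so the 15×15.5 cube is unchanged — area = 232.50 mm²; (rotated 85° about Z; rotation is an isometry so areas/perimeters/island counts are preserved). At z = 2.8: the cube (footprint 15×15.5) is included at this height (area 232.50 mm²); the 22×17.5 cube at (10, -3) contributes its full rectangle (area 385.00 mm²); Subtracting the remaining from the first: starting from the 15×15.5 cube (232.50 mm²), the 22×17.5 cube at (10, -3) partially overlaps it — only the 72.50 mm² overlap (of its 385.00 mm²) is removed, clipping the outline — area = 160.00 mm²; (whole slice rotated 85° about Z — lengths, areas and connectivity unchanged). Checking containment: the cross-section at z = 2.8 is a subset of the cross-section at z = 2.2.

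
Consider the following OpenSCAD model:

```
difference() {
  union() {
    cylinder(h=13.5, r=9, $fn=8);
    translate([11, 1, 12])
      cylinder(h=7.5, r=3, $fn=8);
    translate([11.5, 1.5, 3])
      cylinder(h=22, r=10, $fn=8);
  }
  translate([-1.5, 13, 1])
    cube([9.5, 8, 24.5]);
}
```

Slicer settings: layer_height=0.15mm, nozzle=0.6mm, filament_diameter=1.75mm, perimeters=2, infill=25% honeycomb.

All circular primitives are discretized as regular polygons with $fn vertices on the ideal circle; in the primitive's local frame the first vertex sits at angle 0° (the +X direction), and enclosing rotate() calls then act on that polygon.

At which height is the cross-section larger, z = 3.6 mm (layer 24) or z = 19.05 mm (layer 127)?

Layer 24 (z = 3.6): the r=9 cylinder contributes a regular 8-gon of circumradius 9 (area = (8/2)·9.000²·sin(360°/8) = 229.10 mm²); the cylinder at (11, 1) does not reach this height (z outside [12, 19.5]); the cylinder at (11.5, 1.5): section is a regular 8-gon, circumradius r=10 (area = (8/2)·10.000²·sin(360°/8) = 282.84 mm²); Combining (union): the regions partially overlap — summed areas 511.95 mm² minus the doubly-counted overlap 61.78 mm² gives 450.16 mm² — area = 450.16 mm²; the 9.5×8 cube at (-1.5, 13) contributes its full rectangle (area 76.00 mm²); Taking the first minus the rest: starting from the result so far (450.16 mm²), the 9.5×8 cube at (-1.5, 13) misses the remaining region (no effect) — area = 450.16 mm². So its area = 450.16 mm². Layer 127 (z = 19.05): the cylinder does not reach this height (z outside [0, 13.5]); the r=3 cylinder at (11, 1) contributes a regular 8-gon of circumradius 3 (area = (8/2)·3.000²·sin(360°/8) = 25.46 mm²); the cylinder at (11.5, 1.5): section is a regular 8-gon, circumradius r=10 (area = (8/2)·10.000²·sin(360°/8) = 282.84 mm²); Taking the union: the r=3 cylinder at (11, 1) lies entirely inside the r=10 cylinder at (11.5, 1.5), so the union is just the r=10 cylinder at (11.5, 1.5) — area = 282.84 mm²; the cube at (-1.5, 13) (footprint 9.5×8) is included at this height (area 76.00 mm²); After the difference (first − rest): starting from the result so far (282.84 mm²), the 9.5×8 cube at (-1.5, 13) misses the remaining region (no effect) — area = 282.84 mm². So its area = 282.84 mm². Layer 24 is larger (450.16 vs 282.84 mm²).

layer 24 (z = 3.6 mm)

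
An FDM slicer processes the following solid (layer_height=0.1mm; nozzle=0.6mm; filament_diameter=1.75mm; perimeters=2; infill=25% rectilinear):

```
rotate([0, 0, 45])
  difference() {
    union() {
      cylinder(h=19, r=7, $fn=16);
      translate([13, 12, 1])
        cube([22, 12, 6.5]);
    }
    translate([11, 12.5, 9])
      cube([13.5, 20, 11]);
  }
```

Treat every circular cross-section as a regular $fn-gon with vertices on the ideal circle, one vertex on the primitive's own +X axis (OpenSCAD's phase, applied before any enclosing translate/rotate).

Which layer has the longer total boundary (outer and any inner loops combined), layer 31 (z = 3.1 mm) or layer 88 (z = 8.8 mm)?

layer 31 (z = 3.1 mm)

Layer 31 (z = 3.1): the r=7 cylinder contributes a regular 16-gon of circumradius 7 (perimeter = 2·16·7.000·sin(180°/16) = 43.70 mm); the cube at (13, 12) is present — its section is the full 22×12 rectangle (perimeter 68.00 mm); Merging all regions: the 2 present regions are separate (no shared area or edge), so areas and boundary lengths simply add and each stays a separate island — boundary = 111.70 mm; the cube at (11, 12.5) is absent (z outside [9, 20]); Taking the first minus the rest: none of the subtracted shapes is present at this height, so the result so far is unchanged — boundary = 111.70 mm; (rotated 45° about Z; rotation is an isometry so areas/perimeters/island counts are preserved). So its perimeter = 111.70 mm. Layer 88 (z = 8.8): the r=7 cylinder contributes a regular 16-gon of circumradius 7 (perimeter = 2·16·7.000·sin(180°/16) = 43.70 mm); the cube at (13, 12) is absent (z outside [1, 7.5]); Combining (union): only the r=7 cylinder is present, so the union is just that shape — boundary = 43.70 mm; the cube at (11, 12.5) does not reach this height (z outside [9, 20]); After the difference (first − rest): none of the subtracted shapes is present at this height, so that combined region is unchanged — boundary = 43.70 mm; (whole slice rotated 45° about Z — lengths, areas and connectivity unchanged). So its perimeter = 43.70 mm. Layer 31 is larger (111.70 vs 43.70 mm).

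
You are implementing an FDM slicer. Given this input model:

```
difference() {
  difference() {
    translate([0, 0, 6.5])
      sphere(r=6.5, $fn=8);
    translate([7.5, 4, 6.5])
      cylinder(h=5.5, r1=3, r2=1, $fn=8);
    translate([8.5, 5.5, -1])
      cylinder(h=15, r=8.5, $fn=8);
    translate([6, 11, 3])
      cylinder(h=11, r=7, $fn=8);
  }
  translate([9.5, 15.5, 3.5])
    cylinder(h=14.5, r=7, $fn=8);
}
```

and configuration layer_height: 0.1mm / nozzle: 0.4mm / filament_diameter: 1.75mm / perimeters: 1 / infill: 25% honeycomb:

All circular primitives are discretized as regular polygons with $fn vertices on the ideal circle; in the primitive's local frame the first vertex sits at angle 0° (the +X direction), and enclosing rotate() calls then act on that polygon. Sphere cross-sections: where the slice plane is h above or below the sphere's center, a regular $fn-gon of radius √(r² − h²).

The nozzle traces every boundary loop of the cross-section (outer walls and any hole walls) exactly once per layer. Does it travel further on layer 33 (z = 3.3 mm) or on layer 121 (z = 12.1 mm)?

Layer 33 (z = 3.3): the r=6.5 sphere slices to a regular 8-gon of circumradius 5.658 (√(r²−h²) with h=3.2 from center) (perimeter = 2·8·5.658·sin(180°/8) = 34.64 mm); the cone at (7.5, 4) does not reach this height (z outside [6.5, 12]); the r=8.5 cylinder at (8.5, 5.5) contributes a regular 8-gon of circumradius 8.5 (perimeter = 2·8·8.500·sin(180°/8) = 52.04 mm); the r=7 cylinder at (6, 11) contributes a regular 8-gon of circumradius 7 (perimeter = 2·8·7.000·sin(180°/8) = 42.86 mm); Subtracting the remaining from the first: starting from the r=6.5 sphere, the r=8.5 cylinder at (8.5, 5.5) partially overlaps it — only the 19.53 mm² overlap (of its 204.35 mm²) is removed, clipping the outline; the r=7 cylinder at (6, 11) misses the remaining region (no effect) — boundary = 33.74 mm; the cylinder at (9.5, 15.5) is not intersected at this z (z outside [3.5, 18]); Taking the first minus the rest: none of the subtracted shapes is present at this height, so the result so far is unchanged — boundary = 33.74 mm. So its perimeter = 33.74 mm. Layer 121 (z = 12.1): the sphere: section is a regular 8-gon, circumradius = √(r²−h²) = √(6.5²−5.6²) = 3.300 (perimeter = 2·8·3.300·sin(180°/8) = 20.21 mm); the cone at (7.5, 4) is absent (z outside [6.5, 12]); the r=8.5 cylinder at (8.5, 5.5) gives a regular 8-gon of circumradius 8.5 (constant along its height) (perimeter = 2·8·8.500·sin(180°/8) = 52.04 mm); the r=7 cylinder at (6, 11) contributes a regular 8-gon of circumradius 7 (perimeter = 2·8·7.000·sin(180°/8) = 42.86 mm); Subtracting the remaining from the first: starting from the r=6.5 sphere, the r=8.5 cylinder at (8.5, 5.5) partially overlaps it — only the 3.12 mm² overlap (of its 204.35 mm²) is removed, clipping the outline; the r=7 cylinder at (6, 11) misses the remaining region (no effect) — boundary = 19.75 mm; the cylinder at (9.5, 15.5): section is a regular 8-gon, circumradius r=7 (perimeter = 2·8·7.000·sin(180°/8) = 42.86 mm); Subtracting the remaining from the first: starting from that combined region, the r=7 cylinder at (9.5, 15.5) misses the remaining region (no effect) — boundary = 19.75 mm. So its perimeter = 19.75 mm. Layer 33 is larger (33.74 vs 19.75 mm).

layer 33 (z = 3.3 mm)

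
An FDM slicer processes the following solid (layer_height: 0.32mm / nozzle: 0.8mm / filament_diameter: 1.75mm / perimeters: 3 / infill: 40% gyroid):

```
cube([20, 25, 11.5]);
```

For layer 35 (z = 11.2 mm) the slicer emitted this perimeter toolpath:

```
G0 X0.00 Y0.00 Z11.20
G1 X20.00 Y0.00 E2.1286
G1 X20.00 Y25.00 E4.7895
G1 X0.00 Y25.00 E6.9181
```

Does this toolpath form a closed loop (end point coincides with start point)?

Start point (G0): (0.00, 0.00). End point (last G1): the path does not return to the start — open.

no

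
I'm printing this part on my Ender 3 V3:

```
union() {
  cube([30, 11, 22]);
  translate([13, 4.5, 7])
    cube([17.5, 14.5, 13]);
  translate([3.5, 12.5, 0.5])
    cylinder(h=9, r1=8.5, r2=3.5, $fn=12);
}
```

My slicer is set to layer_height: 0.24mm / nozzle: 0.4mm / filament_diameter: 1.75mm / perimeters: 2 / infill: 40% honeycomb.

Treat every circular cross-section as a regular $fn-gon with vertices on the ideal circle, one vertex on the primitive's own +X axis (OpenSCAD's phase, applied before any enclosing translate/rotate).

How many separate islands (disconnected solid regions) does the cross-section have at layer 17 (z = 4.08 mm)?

At z = 4.08 mm: the 30×11 cube contributes its full rectangle; the cube at (13, 4.5) is absent (z outside [7, 20]); the cone at (3.5, 12.5) (r1=8.5→r2=3.5) has section circumradius 6.511 here — a regular 12-gon; Taking the union: the regions partially overlap (shared area 38.21 mm²), so overlapping operands fuse into one piece — 1 connected region. Overall, the cross-section is a single solid region. Island count = 1.

1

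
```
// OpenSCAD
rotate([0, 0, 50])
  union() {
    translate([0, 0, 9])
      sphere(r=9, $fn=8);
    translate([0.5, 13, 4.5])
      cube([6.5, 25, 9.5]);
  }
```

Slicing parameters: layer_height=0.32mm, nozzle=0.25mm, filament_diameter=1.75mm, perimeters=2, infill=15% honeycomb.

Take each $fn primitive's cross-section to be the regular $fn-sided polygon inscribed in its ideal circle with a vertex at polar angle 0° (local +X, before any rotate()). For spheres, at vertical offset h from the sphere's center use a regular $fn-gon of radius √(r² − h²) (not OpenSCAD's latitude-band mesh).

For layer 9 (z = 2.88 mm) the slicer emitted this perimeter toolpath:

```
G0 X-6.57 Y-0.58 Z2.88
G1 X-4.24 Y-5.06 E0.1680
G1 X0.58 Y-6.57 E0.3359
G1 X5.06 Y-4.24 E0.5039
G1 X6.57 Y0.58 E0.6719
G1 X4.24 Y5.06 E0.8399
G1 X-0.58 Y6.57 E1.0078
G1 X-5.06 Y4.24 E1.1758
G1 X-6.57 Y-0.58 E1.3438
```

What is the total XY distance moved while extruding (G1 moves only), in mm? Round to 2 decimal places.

40.40 mm

Sum the Euclidean lengths of each G1 segment: total = 40.40 mm.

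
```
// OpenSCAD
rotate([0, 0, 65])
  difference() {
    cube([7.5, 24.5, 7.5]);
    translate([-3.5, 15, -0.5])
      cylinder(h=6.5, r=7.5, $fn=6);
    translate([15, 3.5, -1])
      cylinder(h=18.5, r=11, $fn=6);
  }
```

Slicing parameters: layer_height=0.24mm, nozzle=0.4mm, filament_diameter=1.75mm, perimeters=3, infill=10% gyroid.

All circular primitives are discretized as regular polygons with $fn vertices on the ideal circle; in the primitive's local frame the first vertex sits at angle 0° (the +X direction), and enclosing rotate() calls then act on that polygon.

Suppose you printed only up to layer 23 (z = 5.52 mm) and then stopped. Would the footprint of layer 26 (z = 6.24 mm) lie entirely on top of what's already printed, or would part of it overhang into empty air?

Compare the two slices. At z = 5.52: the 7.5×24.5 cube contributes its full rectangle (area 183.75 mm²); the cylinder at (-3.5, 15): section is a regular 6-gon, circumradius r=7.5 (area = (6/2)·7.500²·sin(360°/6) = 146.14 mm²); the r=11 cylinder at (15, 3.5) gives a regular 6-gon of circumradius 11 (constant along its height) (area = (6/2)·11.000²·sin(360°/6) = 314.37 mm²); Taking the first minus the rest: starting from the 7.5×24.5 cube (183.75 mm²), the r=7.5 cylinder at (-3.5, 15) partially overlaps it — only the 27.60 mm² overlap (of its 146.14 mm²) is removed, clipping the outline; the r=11 cylinder at (15, 3.5) partially overlaps it — only the 19.32 mm² overlap (of its 314.37 mm²) is removed, clipping the outline — area = 136.82 mm²; (whole slice rotated 65° about Z — lengths, areas and connectivity unchanged). At z = 6.24: the 7.5×24.5 cube contributes its full rectangle (area 183.75 mm²); the cylinder at (-3.5, 15) is not intersected at this z (z outside [-0.5, 6]); the cylinder at (15, 3.5): section is a regular 6-gon, circumradius r=11 (area = (6/2)·11.000²·sin(360°/6) = 314.37 mm²); Subtracting the remaining from the first: starting from the 7.5×24.5 cube (183.75 mm²), the r=11 cylinder at (15, 3.5) partially overlaps it — only the 19.32 mm² overlap (of its 314.37 mm²) is removed, clipping the outline — area = 164.43 mm²; (whole slice rotated 65° about Z — lengths, areas and connectivity unchanged). Checking containment: at z = 6.24 the cross-section extends beyond the z = 5.52 cross-section by about 27.60 mm².

part overhangs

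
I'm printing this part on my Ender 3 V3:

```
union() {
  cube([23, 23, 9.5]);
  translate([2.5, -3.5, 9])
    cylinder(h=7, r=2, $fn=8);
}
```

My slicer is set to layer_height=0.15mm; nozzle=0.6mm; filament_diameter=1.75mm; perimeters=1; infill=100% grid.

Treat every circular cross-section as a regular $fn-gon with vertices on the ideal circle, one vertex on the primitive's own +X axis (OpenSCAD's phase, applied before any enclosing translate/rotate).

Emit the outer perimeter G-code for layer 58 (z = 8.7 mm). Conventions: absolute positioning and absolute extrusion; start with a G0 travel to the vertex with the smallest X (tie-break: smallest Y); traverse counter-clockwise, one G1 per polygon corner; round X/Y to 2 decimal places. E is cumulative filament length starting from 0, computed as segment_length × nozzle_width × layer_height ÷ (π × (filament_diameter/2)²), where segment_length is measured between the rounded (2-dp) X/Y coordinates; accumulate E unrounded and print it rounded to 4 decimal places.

G0 X0.00 Y0.00 Z8.70
G1 X23.00 Y0.00 E0.8606
G1 X23.00 Y23.00 E1.7212
G1 X0.00 Y23.00 E2.5818
G1 X0.00 Y0.00 E3.4424

At z = 8.7 mm: the 23×23 cube contributes its full rectangle; the cylinder at (2.5, -3.5) is absent (z outside [9, 16]); Taking the union: only the 23×23 cube is present, so the union is just that shape — 1 connected region. The outline is a single polygon with 4 vertices. Extrusion per mm of travel: 0.6 × 0.15 / (π × 0.875²) = 0.037418. Accumulating E over each segment gives final E = 3.4424.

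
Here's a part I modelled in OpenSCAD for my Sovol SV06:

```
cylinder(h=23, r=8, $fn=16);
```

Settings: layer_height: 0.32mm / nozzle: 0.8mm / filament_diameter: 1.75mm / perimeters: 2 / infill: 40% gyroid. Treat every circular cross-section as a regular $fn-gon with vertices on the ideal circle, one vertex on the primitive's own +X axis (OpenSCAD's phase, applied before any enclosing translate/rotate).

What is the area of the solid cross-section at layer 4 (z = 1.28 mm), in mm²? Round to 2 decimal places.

195.93 mm²

At z = 1.28 mm: the cylinder: section is a regular 16-gon, circumradius r=8 (area = (16/2)·8.000²·sin(360°/16) = 195.93 mm²). Overall, the cross-section is a single solid region. Net area = 195.93 mm².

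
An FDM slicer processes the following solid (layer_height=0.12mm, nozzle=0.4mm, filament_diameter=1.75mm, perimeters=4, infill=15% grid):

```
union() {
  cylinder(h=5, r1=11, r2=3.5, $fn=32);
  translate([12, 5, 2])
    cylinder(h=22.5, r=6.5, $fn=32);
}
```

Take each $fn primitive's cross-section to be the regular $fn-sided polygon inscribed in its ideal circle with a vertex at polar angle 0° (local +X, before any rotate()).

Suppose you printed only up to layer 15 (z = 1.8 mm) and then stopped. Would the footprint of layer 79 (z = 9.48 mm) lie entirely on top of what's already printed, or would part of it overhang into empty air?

part overhangs

Compare the two slices. At z = 1.8: the cone: at t=0.360 of its height the radius interpolates to r₁+(r₂−r₁)t = 8.300, giving a regular 32-gon of that circumradius (area = (32/2)·8.300²·sin(360°/32) = 215.04 mm²); the cylinder at (12, 5) does not reach this height (z outside [2, 24.5]); Merging all regions: only the cone is present, so the union is just that shape — area = 215.04 mm². At z = 9.48: the cone is absent (z outside [0, 5]); the r=6.5 cylinder at (12, 5) contributes a regular 32-gon of circumradius 6.5 (area = (32/2)·6.500²·sin(360°/32) = 131.88 mm²); Merging all regions: only the r=6.5 cylinder at (12, 5) is present, so the union is just that shape — area = 131.88 mm². Checking containment: at z = 9.48 the cross-section extends beyond the z = 1.8 cross-section by about 123.70 mm².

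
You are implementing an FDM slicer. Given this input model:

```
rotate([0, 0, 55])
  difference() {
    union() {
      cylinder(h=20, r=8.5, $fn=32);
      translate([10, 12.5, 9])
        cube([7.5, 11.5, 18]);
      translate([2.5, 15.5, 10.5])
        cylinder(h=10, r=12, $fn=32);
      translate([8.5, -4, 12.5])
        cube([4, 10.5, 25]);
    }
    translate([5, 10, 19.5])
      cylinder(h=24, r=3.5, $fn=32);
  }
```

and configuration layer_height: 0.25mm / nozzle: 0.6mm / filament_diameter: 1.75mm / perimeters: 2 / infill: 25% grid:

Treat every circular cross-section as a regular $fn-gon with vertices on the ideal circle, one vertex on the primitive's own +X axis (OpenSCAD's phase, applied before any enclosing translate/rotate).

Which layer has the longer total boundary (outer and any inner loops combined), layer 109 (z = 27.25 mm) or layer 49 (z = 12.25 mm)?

Layer 109 (z = 27.25): the cylinder is not intersected at this z (z outside [0, 20]); the cube at (10, 12.5) does not reach this height (z outside [9, 27]); the cylinder at (2.5, 15.5) is absent (z outside [10.5, 20.5]); the 4×10.5 cube at (8.5, -4) contributes its full rectangle (perimeter 29.00 mm); Combining (union): only the 4×10.5 cube at (8.5, -4) is present, so the union is just that shape — boundary = 29.00 mm; the r=3.5 cylinder at (5, 10) contributes a regular 32-gon of circumradius 3.5 (perimeter = 2·32·3.500·sin(180°/32) = 21.96 mm); After the difference (first − rest): starting from the result so far, the r=3.5 cylinder at (5, 10) misses the remaining region (no effect) — boundary = 29.00 mm; (whole slice rotated 55° about Z — lengths, areas and connectivity unchanged). So its perimeter = 29.00 mm. Layer 49 (z = 12.25): the r=8.5 cylinder gives a regular 32-gon of circumradius 8.5 (constant along its height) (perimeter = 2·32·8.500·sin(180°/32) = 53.32 mm); the cube at (10, 12.5) is present — its section is the full 7.5×11.5 rectangle (perimeter 38.00 mm); the cylinder at (2.5, 15.5): section is a regular 32-gon, circumradius r=12 (perimeter = 2·32·12.000·sin(180°/32) = 75.28 mm); the cube at (8.5, -4) is not intersected at this z (z outside [12.5, 37.5]); Merging all regions: the regions partially overlap (shared area 83.06 mm²), so the edge portions inside another operand are dropped and the merged outline is re-measured after clipping — boundary = 109.65 mm; the cylinder at (5, 10) does not reach this height (z outside [19.5, 43.5]); Subtracting the remaining from the first: none of the subtracted shapes is present at this height, so that combined region is unchanged — boundary = 109.65 mm; (whole slice rotated 55° about Z — lengths, areas and connectivity unchanged). So its perimeter = 109.65 mm. Layer 49 is larger (109.65 vs 29.00 mm).

layer 49 (z = 12.25 mm)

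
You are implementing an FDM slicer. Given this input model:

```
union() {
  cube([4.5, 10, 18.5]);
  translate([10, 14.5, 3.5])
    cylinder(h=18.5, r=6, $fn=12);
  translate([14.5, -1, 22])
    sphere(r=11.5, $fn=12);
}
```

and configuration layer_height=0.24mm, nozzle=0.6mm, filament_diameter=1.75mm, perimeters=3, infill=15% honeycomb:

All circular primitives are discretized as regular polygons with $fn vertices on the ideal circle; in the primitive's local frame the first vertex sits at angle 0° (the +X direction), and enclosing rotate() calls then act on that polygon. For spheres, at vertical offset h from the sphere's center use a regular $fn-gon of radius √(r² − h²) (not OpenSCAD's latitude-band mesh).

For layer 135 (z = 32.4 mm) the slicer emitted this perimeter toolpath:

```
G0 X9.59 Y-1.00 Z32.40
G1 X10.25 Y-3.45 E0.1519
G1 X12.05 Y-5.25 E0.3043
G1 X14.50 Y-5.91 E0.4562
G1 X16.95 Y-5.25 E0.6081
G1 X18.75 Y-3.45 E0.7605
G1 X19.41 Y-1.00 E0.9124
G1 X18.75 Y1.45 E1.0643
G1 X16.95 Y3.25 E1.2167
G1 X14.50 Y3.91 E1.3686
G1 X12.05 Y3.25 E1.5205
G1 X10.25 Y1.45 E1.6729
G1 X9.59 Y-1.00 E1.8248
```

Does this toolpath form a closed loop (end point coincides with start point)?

Start point (G0): (9.59, -1.00). End point (last G1): the path returns to the start — closed.

yes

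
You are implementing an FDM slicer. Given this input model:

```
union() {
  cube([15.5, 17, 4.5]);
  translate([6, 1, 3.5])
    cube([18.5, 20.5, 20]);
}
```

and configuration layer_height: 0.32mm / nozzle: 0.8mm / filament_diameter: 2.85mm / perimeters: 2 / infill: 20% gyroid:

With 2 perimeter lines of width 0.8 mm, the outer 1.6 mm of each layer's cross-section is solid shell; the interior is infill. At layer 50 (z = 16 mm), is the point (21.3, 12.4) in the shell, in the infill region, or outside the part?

At z = 16 mm: the cube does not reach this height (z outside [0, 4.5]); the 18.5×20.5 cube at (6, 1) contributes its full rectangle; Combining (union): only the 18.5×20.5 cube at (6, 1) is present, so the union is just that shape — 1 connected region. Overall, the cross-section is a single solid region. The nearest boundary edge runs (24.50, 1.00)→(24.50, 21.50); distance from the point to it = 3.20 mm. The point is inside the cross-section and 3.20 mm from the nearest boundary — more than the 1.6 mm shell width (2 × 0.8), so it's in the infill interior.

infill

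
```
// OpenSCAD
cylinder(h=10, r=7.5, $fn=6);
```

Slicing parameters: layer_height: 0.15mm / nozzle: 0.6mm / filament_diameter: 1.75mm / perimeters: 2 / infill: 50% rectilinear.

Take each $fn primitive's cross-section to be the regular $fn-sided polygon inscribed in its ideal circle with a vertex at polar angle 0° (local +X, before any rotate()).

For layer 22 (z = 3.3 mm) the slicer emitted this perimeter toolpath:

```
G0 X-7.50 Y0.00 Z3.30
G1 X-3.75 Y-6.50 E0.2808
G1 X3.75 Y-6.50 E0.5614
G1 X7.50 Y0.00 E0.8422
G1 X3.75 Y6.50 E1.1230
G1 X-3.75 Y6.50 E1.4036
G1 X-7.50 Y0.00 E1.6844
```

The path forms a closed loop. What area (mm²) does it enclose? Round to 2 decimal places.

Apply the shoelace formula to the sequence of (X, Y) vertices; enclosed area = 146.25 mm².

146.25 mm²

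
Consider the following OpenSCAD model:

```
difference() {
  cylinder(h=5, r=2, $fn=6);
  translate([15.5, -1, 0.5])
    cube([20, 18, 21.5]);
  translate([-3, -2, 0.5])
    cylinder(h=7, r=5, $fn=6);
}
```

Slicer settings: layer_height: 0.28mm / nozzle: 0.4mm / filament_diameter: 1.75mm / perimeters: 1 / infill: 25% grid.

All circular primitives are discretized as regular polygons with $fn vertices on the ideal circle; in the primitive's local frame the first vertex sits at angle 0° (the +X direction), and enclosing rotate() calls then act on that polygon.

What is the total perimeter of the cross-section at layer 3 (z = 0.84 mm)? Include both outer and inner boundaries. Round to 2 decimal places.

7.46 mm

At z = 0.84 mm: the r=2 cylinder gives a regular 6-gon of circumradius 2 (constant along its height) (perimeter = 2·6·2.000·sin(180°/6) = 12.00 mm); the 20×18 cube at (15.5, -1) contributes its full rectangle (perimeter 76.00 mm); the cylinder at (-3, -2): section is a regular 6-gon, circumradius r=5 (perimeter = 2·6·5.000·sin(180°/6) = 30.00 mm); After the difference (first − rest): starting from the r=2 cylinder, the 20×18 cube at (15.5, -1) misses the remaining region (no effect); the r=5 cylinder at (-3, -2) partially overlaps it — only the 7.81 mm² overlap (of its 64.95 mm²) is removed, clipping the outline — boundary = 7.46 mm. Overall, the cross-section is a single solid region. Total boundary length (outer) = 7.46 mm.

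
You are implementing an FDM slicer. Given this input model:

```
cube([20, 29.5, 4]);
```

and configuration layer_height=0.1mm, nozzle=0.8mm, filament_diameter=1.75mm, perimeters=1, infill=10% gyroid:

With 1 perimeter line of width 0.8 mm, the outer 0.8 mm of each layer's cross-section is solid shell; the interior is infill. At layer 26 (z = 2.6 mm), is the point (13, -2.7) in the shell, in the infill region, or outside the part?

outside

At z = 2.6 mm: the 20×29.5 cube contributes its full rectangle. Overall, the cross-section is a single solid region. The nearest boundary edge runs (0.00, 0.00)→(20.00, 0.00); distance from the point to it = 2.70 mm. The point is not inside any of the regions above, so it lies outside the cross-section (2.70 mm from the nearest boundary).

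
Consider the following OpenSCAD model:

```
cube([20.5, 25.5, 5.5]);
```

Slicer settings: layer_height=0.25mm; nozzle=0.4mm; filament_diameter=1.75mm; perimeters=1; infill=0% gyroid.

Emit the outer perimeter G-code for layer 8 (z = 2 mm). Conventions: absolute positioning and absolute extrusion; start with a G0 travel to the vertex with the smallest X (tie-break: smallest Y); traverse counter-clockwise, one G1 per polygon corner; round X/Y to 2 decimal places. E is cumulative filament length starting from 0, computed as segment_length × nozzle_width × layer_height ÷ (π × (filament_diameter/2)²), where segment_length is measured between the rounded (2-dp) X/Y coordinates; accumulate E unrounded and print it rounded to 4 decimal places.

At z = 2 mm: the cube (footprint 20.5×25.5) is included at this height. The outline is a single polygon with 4 vertices. Extrusion per mm of travel: 0.4 × 0.25 / (π × 0.875²) = 0.041575. Accumulating E over each segment gives final E = 3.8249.

G0 X0.00 Y0.00 Z2.00
G1 X20.50 Y0.00 E0.8523
G1 X20.50 Y25.50 E1.9125
G1 X0.00 Y25.50 E2.7647
G1 X0.00 Y0.00 E3.8249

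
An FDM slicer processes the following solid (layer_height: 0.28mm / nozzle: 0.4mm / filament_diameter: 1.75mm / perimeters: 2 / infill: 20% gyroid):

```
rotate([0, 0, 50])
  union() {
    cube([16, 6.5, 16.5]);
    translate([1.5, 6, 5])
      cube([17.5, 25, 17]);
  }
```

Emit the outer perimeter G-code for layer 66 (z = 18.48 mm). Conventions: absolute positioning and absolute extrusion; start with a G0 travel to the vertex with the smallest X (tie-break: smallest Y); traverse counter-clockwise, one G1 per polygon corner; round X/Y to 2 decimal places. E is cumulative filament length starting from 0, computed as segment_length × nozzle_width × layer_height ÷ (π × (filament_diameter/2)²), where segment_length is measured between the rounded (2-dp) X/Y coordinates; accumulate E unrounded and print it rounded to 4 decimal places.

At z = 18.48 mm: the cube is not intersected at this z (z outside [0, 16.5]); the 17.5×25 cube at (1.5, 6) contributes its full rectangle; Combining (union): only the 17.5×25 cube at (1.5, 6) is present, so the union is just that shape — 1 connected region; (rotated 50° about Z; rotation is an isometry so areas/perimeters/island counts are preserved). The outline is a single polygon with 4 vertices. Extrusion per mm of travel: 0.4 × 0.28 / (π × 0.875²) = 0.046564. Accumulating E over each segment gives final E = 3.9576.

G0 X-22.78 Y21.08 Z18.48
G1 X-3.63 Y5.01 E1.1641
G1 X7.62 Y18.41 E1.9788
G1 X-11.53 Y34.48 E3.1429
G1 X-22.78 Y21.08 E3.9576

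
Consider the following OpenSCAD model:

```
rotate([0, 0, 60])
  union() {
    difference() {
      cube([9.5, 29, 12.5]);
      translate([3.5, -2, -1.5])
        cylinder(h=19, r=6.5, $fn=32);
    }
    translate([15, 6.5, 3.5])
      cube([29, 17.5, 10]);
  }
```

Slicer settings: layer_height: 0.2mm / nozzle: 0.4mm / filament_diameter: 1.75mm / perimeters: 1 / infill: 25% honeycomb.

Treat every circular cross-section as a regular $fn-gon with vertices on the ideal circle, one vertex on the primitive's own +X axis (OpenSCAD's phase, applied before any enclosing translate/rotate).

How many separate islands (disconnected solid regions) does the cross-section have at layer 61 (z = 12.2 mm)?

At z = 12.2 mm: the cube (footprint 9.5×29) is included at this height; the r=6.5 cylinder at (3.5, -2) contributes a regular 32-gon of circumradius 6.5; After the difference (first − rest): starting from the 9.5×29 cube, the r=6.5 cylinder at (3.5, -2) partially overlaps it — only the 34.70 mm² overlap (of its 131.88 mm²) is removed, clipping the outline — 1 connected region; the cube at (15, 6.5) (footprint 29×17.5) is included at this height; Merging all regions: the 2 present regions are separate (no shared area or edge), so areas and boundary lengths simply add and each stays a separate island — 2 connected regions; (whole slice rotated 60° about Z — lengths, areas and connectivity unchanged). Overall, the cross-section has 2 separate islands. Island count = 2.

2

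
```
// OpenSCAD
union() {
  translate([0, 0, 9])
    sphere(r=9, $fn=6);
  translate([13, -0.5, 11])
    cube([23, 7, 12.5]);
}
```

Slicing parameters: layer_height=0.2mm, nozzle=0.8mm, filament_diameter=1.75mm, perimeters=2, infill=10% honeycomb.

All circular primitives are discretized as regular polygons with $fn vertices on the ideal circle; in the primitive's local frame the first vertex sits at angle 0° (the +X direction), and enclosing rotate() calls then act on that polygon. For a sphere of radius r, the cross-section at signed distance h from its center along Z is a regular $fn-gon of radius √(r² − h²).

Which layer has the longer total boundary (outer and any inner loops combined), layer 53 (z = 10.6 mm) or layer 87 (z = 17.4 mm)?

Layer 53 (z = 10.6): the r=9 sphere contributes a regular 6-gon of circumradius √(9²−1.6²) = 8.857 (perimeter = 2·6·8.857·sin(180°/6) = 53.14 mm); the cube at (13, -0.5) is not intersected at this z (z outside [11, 23.5]); Combining (union): only the r=9 sphere is present, so the union is just that shape — boundary = 53.14 mm. So its perimeter = 53.14 mm. Layer 87 (z = 17.4): the r=9 sphere slices to a regular 6-gon of circumradius 3.231 (√(r²−h²) with h=8.4 from center) (perimeter = 2·6·3.231·sin(180°/6) = 19.39 mm); the cube at (13, -0.5) (footprint 23×7) is included at this height (perimeter 60.00 mm); Combining (union): the 2 present regions are separate (no shared area or edge), so areas and boundary lengths simply add and each stays a separate island — boundary = 79.39 mm. So its perimeter = 79.39 mm. Layer 87 is larger (79.39 vs 53.14 mm).

layer 87 (z = 17.4 mm)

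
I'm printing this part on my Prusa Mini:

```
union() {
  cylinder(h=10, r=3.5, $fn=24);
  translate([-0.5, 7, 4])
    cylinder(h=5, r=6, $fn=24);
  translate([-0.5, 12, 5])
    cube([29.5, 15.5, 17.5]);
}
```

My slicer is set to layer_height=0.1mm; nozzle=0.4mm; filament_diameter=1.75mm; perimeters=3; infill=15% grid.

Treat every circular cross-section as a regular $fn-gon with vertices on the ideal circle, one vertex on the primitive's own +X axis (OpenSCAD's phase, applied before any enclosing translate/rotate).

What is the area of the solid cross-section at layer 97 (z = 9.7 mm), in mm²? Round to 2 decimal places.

At z = 9.7 mm: the r=3.5 cylinder contributes a regular 24-gon of circumradius 3.5 (area = (24/2)·3.500²·sin(360°/24) = 38.05 mm²); the cylinder at (-0.5, 7) is absent (z outside [4, 9]); the cube at (-0.5, 12) is present — its section is the full 29.5×15.5 rectangle (area 457.25 mm²); Taking the union: the 2 present regions are separate (no shared area or edge), so areas and boundary lengths simply add and each stays a separate island — area = 495.30 mm². Overall, the cross-section has 2 separate islands. Net area = 495.30 mm².

495.30 mm²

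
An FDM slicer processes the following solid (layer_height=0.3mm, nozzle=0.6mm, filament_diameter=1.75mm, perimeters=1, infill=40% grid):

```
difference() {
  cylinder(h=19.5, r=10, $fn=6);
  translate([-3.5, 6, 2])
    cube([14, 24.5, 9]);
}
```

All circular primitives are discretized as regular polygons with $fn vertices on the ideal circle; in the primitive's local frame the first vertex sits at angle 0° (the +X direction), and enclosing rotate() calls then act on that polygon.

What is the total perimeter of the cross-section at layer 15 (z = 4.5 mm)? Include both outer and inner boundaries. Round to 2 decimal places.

61.12 mm

At z = 4.5 mm: the r=10 cylinder gives a regular 6-gon of circumradius 10 (constant along its height) (perimeter = 2·6·10.000·sin(180°/6) = 60.00 mm); the 14×24.5 cube at (-3.5, 6) contributes its full rectangle (perimeter 77.00 mm); After the difference (first − rest): starting from the r=10 cylinder, the 14×24.5 cube at (-3.5, 6) partially overlaps it — only the 24.66 mm² overlap (of its 343.00 mm²) is removed, clipping the outline — boundary = 61.12 mm. Overall, the cross-section is a single solid region. Total boundary length (outer) = 61.12 mm.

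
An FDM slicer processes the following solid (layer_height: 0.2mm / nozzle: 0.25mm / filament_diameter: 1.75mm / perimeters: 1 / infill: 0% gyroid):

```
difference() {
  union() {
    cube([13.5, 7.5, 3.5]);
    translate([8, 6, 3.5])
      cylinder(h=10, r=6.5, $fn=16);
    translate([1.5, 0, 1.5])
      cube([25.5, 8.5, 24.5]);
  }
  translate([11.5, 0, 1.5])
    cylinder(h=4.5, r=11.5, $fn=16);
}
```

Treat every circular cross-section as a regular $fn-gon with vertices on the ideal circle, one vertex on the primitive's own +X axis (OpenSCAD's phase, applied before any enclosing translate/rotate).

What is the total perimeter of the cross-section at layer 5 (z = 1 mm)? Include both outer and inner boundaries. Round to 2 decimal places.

42.00 mm

At z = 1 mm: the 13.5×7.5 cube contributes its full rectangle (perimeter 42.00 mm); the cylinder at (8, 6) is not intersected at this z (z outside [3.5, 13.5]); the cube at (1.5, 0) is not intersected at this z (z outside [1.5, 26]); Taking the union: only the 13.5×7.5 cube is present, so the union is just that shape — boundary = 42.00 mm; the cylinder at (11.5, 0) is absent (z outside [1.5, 6]); After the difference (first − rest): none of the subtracted shapes is present at this height, so the result so far is unchanged — boundary = 42.00 mm. Overall, the cross-section is a single solid region. Total boundary length (outer) = 42.00 mm.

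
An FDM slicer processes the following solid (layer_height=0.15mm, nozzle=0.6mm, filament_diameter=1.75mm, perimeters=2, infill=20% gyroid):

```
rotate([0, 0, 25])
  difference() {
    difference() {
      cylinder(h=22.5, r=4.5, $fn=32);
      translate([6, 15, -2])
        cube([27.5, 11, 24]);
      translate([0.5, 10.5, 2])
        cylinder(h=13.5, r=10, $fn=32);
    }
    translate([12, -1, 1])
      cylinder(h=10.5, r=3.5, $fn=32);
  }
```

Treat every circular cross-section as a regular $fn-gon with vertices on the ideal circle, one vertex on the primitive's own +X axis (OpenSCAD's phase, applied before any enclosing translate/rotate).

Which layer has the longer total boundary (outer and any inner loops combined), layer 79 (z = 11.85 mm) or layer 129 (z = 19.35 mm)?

Layer 79 (z = 11.85): the r=4.5 cylinder gives a regular 32-gon of circumradius 4.5 (constant along its height) (perimeter = 2·32·4.500·sin(180°/32) = 28.23 mm); the 27.5×11 cube at (6, 15) contributes its full rectangle (perimeter 77.00 mm); the cylinder at (0.5, 10.5): section is a regular 32-gon, circumradius r=10 (perimeter = 2·32·10.000·sin(180°/32) = 62.73 mm); Taking the first minus the rest: starting from the r=4.5 cylinder, the 27.5×11 cube at (6, 15) misses the remaining region (no effect); the r=10 cylinder at (0.5, 10.5) partially overlaps it — only the 23.89 mm² overlap (of its 312.14 mm²) is removed, clipping the outline — boundary = 25.90 mm; the cylinder at (12, -1) does not reach this height (z outside [1, 11.5]); Taking the first minus the rest: none of the subtracted shapes is present at this height, so the result so far is unchanged — boundary = 25.90 mm; (rotated 25° about Z; rotation is an isometry so areas/perimeters/island counts are preserved). So its perimeter = 25.90 mm. Layer 129 (z = 19.35): the r=4.5 cylinder contributes a regular 32-gon of circumradius 4.5 (perimeter = 2·32·4.500·sin(180°/32) = 28.23 mm); the cube at (6, 15) is present — its section is the full 27.5×11 rectangle (perimeter 77.00 mm); the cylinder at (0.5, 10.5) is absent (z outside [2, 15.5]); Subtracting the remaining from the first: starting from the r=4.5 cylinder, the 27.5×11 cube at (6, 15) misses the remaining region (no effect) — boundary = 28.23 mm; the cylinder at (12, -1) is absent (z outside [1, 11.5]); Subtracting the remaining from the first: none of the subtracted shapes is present at this height, so that combined region is unchanged — boundary = 28.23 mm; (rotated 25° about Z; rotation is an isometry so areas/perimeters/island counts are preserved). So its perimeter = 28.23 mm. Layer 129 is larger (28.23 vs 25.90 mm).

layer 129 (z = 19.35 mm)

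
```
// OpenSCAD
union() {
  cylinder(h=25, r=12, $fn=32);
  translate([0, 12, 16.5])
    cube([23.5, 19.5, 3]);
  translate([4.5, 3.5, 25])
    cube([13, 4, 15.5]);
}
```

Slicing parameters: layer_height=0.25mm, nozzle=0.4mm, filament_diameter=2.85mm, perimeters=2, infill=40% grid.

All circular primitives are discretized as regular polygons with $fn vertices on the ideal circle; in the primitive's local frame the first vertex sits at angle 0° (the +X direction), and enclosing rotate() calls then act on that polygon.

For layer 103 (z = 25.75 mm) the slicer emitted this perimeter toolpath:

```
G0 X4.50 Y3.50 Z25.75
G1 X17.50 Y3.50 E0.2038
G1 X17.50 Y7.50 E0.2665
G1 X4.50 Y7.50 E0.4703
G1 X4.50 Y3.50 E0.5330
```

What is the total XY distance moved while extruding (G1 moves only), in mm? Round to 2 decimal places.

34.00 mm

Sum the Euclidean lengths of each G1 segment: total = 34.00 mm.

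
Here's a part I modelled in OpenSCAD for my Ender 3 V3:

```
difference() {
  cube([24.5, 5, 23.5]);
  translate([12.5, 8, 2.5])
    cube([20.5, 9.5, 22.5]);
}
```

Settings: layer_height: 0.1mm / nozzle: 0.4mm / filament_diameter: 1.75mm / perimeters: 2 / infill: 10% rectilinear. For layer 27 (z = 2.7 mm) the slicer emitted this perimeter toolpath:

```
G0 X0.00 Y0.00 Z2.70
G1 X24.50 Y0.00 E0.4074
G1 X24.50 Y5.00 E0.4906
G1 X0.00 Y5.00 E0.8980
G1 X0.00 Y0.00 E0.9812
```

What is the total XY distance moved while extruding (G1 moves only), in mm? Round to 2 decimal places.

59.00 mm

Sum the Euclidean lengths of each G1 segment: total = 59.00 mm.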